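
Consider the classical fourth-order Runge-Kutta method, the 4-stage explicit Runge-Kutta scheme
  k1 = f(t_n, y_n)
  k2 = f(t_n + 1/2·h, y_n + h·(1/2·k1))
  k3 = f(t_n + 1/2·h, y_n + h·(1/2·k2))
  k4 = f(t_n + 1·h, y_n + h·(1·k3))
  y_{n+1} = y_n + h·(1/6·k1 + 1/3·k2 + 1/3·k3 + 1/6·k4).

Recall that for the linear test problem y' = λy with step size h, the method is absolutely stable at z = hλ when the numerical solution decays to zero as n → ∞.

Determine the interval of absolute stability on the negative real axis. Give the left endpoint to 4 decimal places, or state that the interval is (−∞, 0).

On y'=λy, z=hλ:
  order 4, 4-stage ⇒ R(z)=1+z+z^2/2+z^3/6+z^4/24
  (e.g. R(-0.82)=0.44314, |R|=0.44314)

Find x<0 with |R(x)|<1.
x=-0.82: |R|=0.4431
|R(-1.78)|=0.2825 |R(-0.83)|=0.4389 |R(-0.79)|=0.4561
Bisect:
  x_lo=-3.3324 |R|=2.1908  x_hi=-0.2093 |R|=0.8111
  mid=-1.77089 |R|=0.28132 →hi
  mid=-2.55166 |R|=0.70123 →hi
  mid=-2.94205 |R|=1.26323 →lo
  mid=-2.74686 |R|=0.94358 →hi
  mid=-2.84445 |R|=1.09292 →lo
  mid=-2.79566 |R|=1.01573 →lo
  mid=-2.77126 |R|=0.97904 →hi
  ...
  [-2.78536,-2.78517] ⇒ x*=-2.7853
Stable set (-2.7853, 0).

z∈(-2.7853,0).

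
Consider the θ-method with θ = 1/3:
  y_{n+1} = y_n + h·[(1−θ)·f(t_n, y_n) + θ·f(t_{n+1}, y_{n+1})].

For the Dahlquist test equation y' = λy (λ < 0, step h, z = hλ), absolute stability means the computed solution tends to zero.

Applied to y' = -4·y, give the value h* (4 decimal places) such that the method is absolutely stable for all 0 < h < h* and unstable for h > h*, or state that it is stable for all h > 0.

(-6.0000,0); λ=-4 ⇒ h* = (6)/4 = 1.5000.

Set f=λy, z=hλ:
  y_{n+1} = y_n + z·[2/3·y_n + 1/3·y_{n+1}] ⇒ (1 − 1/3z)y_{n+1} = (1 + 2/3z)y_n
  ⇒ R(z) = (1 + 2/3z)/(1 − 1/3z).

Solve |R(x)|<1 on ℝ⁻.
x=-0.64: |R|=0.4725
R=−1: 1+2/3x = −1+1/3x ⇒ -1/3x=2 ⇒ x=2/(-1/3)=-6.0000
Confirm numerically:
  x=-5.139: |R|=0.89421 <1
  x=-4.601: |R|=0.81595 <1
  x=-4.444: |R|=0.79097 <1
  x=-6.237: |R|=1.02566 >1
  x=-6.065: |R|=1.00717 >1
Stable set (-6.0000, 0).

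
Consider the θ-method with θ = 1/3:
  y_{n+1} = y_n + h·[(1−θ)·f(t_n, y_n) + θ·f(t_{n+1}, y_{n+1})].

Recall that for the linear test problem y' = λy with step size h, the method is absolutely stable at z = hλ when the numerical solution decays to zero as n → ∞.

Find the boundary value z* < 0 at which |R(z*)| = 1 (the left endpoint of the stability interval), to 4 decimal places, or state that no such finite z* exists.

Test eqn y'=λy, z=hλ:
  y_{n+1} = y_n + z·[2/3·y_n + 1/3·y_{n+1}] ⇒ (1 − 1/3z)y_{n+1} = (1 + 2/3z)y_n
  Hence R(z) = (1 + 2/3z)/(1 − 1/3z).

Find x<0 with |R(x)|<1.
x=-1.18: |R|=0.1531
R=−1: 1+2/3x = −1+1/3x ⇒ -1/3x=2 ⇒ x=2/(-1/3)=-6.0000
Confirm numerically:
  x=-5.461: |R|=0.93630 <1
  x=-2.911: |R|=0.47741 <1
  x=-2.715: |R|=0.42520 <1
  x=-6.317: |R|=1.03402 >1
  x=-6.292: |R|=1.03142 >1
Stable set (-6.0000, 0).

left endpoint -6.0000.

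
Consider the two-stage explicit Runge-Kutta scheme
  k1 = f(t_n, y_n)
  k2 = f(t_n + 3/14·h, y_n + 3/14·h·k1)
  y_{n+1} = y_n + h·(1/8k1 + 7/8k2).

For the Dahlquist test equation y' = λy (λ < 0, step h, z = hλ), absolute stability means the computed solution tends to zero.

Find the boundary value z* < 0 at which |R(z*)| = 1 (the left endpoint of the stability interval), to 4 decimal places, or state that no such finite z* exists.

left endpoint -5.3333.

Set f=λy, z=hλ:
  k1=λy_n ⇒ h·k1=z·y_n;  k2=λ(1+3/14z)y_n ⇒ h·k2=z(1+3/14z)y_n
  y_{n+1}/y_n = 1 + 1/8z + 7/8z(1+3/14z) = 1 + z + 3/16z²
  R(z) = 1 + z + 3/16z².

Boundary: |R(x)|=1, x<0.
x=-0.67: |R|=0.4142
R=1: x+3/16x²=0 ⇒ x=−16/3=-5.3333; min R=1−1/(4·3/16)=-0.3333>−1
Confirm numerically:
  x=-5.299: |R|=0.96589 <1
  x=-4.479: |R|=0.28252 <1
  x=-4.422: |R|=0.24439 <1
  x=-4.376: |R|=0.21451 <1
  x=-5.886: |R|=1.60994 >1
  x=-5.805: |R|=1.51338 >1
  x=-5.476: |R|=1.14648 >1
So |R|<1 on (-5.3333, 0).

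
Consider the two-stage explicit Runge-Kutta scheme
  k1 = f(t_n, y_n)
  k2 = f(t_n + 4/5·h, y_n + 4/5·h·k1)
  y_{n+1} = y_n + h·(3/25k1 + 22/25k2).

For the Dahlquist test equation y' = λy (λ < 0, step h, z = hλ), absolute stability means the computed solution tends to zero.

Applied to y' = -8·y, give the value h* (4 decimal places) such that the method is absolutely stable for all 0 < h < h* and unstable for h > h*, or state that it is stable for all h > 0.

(-1.4205,0); λ=-8 ⇒ h* = (125/88)/8 = 0.1776.

On y'=λy, z=hλ:
  k1=λy_n ⇒ h·k1=z·y_n;  k2=λ(1+4/5z)y_n ⇒ h·k2=z(1+4/5z)y_n
  y_{n+1}/y_n = 1 + 3/25z + 22/25z(1+4/5z) = 1 + z + 88/125z²
  Hence R(z) = 1 + z + 88/125z².

Boundary: |R(x)|=1, x<0.
x=-0.39: |R|=0.7171
R=1: x+88/125x²=0 ⇒ x=−125/88=-1.4205; min R=1−1/(4·88/125)=0.6449>−1
Confirm numerically:
  x=-1.354: |R|=0.93665 <1
  x=-1.035: |R|=0.71914 <1
  x=-0.837: |R|=0.65620 <1
  x=-1.718: |R|=1.35987 >1
  x=-1.641: |R|=1.25479 >1
Interval (-1.4205, 0).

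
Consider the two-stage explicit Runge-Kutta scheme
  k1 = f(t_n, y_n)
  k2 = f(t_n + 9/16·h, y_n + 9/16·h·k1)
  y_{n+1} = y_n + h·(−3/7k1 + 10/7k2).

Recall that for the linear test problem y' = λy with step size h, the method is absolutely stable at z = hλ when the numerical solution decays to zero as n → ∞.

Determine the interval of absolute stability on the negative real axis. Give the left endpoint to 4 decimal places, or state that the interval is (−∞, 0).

z∈(-1.2444,0).

Test eqn y'=λy, z=hλ:
  k1=λy_n ⇒ h·k1=z·y_n;  k2=λ(1+9/16z)y_n ⇒ h·k2=z(1+9/16z)y_n
  y_{n+1}/y_n = 1 − 3/7z + 10/7z(1+9/16z) = 1 + z + 45/56z²
  R(z) = 1 + z + 45/56z².

Need |R(x)|<1, x<0.
x=-0.33: |R|=0.7575
R=1: x+45/56x²=0 ⇒ x=−56/45=-1.2444; min R=1−1/(4·45/56)=0.6889>−1
Confirm numerically:
  x=-1.172: |R|=0.93177 <1
  x=-1.120: |R|=0.88800 <1
  x=-0.939: |R|=0.76953 <1
  x=-1.652: |R|=1.54103 >1
  x=-1.453: |R|=1.24351 >1
  x=-1.338: |R|=1.10059 >1
Stable set (-1.2444, 0).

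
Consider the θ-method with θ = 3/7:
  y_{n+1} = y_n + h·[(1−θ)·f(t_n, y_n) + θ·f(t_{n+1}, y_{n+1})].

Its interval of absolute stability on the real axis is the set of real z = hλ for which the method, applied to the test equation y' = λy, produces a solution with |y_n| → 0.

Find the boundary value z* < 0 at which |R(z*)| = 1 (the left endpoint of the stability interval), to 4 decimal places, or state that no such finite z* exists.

z* = -14.0000.

On y'=λy, z=hλ:
  y_{n+1} = y_n + z·[4/7·y_n + 3/7·y_{n+1}] ⇒ (1 − 3/7z)y_{n+1} = (1 + 4/7z)y_n
  ⇒ R(z) = (1 + 4/7z)/(1 − 3/7z).

Boundary: |R(x)|=1, x<0.
x=-0.55: |R|=0.5549
R=−1: 1+4/7x = −1+3/7x ⇒ -1/7x=2 ⇒ x=2/(-1/7)=-14.0000
Confirm numerically:
  x=-13.846: |R|=0.99683 <1
  x=-13.621: |R|=0.99208 <1
  x=-11.509: |R|=0.94001 <1
  x=-6.878: |R|=0.74227 <1
  x=-14.546: |R|=1.01078 >1
  x=-14.233: |R|=1.00469 >1
So |R|<1 on (-14.0000, 0).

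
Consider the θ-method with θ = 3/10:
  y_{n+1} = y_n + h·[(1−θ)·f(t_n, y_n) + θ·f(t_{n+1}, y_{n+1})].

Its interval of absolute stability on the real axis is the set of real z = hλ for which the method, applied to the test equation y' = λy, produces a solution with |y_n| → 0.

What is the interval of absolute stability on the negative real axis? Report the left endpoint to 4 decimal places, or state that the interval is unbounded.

(-5.0000, 0).

Test eqn y'=λy, z=hλ:
  y_{n+1} = y_n + z·[7/10·y_n + 3/10·y_{n+1}] ⇒ (1 − 3/10z)y_{n+1} = (1 + 7/10z)y_n
  so R(z) = (1 + 7/10z)/(1 − 3/10z).

Solve |R(x)|<1 on ℝ⁻.
x=-1.78: |R|=0.1604
R=−1: 1+7/10x = −1+3/10x ⇒ -2/5x=2 ⇒ x=2/(-2/5)=-5.0000
Confirm numerically:
  x=-3.545: |R|=0.71795 <1
  x=-3.421: |R|=0.68830 <1
  x=-2.524: |R|=0.43638 <1
  x=-2.154: |R|=0.30847 <1
  x=-5.452: |R|=1.06860 >1
  x=-5.366: |R|=1.05610 >1
Interval (-5.0000, 0).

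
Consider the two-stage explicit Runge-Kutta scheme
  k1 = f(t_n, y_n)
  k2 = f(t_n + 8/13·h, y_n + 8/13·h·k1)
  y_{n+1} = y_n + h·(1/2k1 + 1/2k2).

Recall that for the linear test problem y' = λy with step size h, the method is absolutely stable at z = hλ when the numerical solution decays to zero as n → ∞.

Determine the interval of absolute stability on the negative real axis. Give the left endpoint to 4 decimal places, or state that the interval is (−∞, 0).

Test eqn y'=λy, z=hλ:
  k1=λy_n ⇒ h·k1=z·y_n;  k2=λ(1+8/13z)y_n ⇒ h·k2=z(1+8/13z)y_n
  y_{n+1}/y_n = 1 + 1/2z + 1/2z(1+8/13z) = 1 + z + 4/13z²
  ⇒ R(z) = 1 + z + 4/13z².

Solve |R(x)|<1 on ℝ⁻.
x=-0.77: |R|=0.4124
R=1: x+4/13x²=0 ⇒ x=−13/4=-3.2500; min R=1−1/(4·4/13)=0.1875>−1
Confirm numerically:
  x=-2.336: |R|=0.34304 <1
  x=-2.264: |R|=0.31314 <1
  x=-1.788: |R|=0.19568 <1
  x=-1.314: |R|=0.21726 <1
  x=-3.543: |R|=1.31942 >1
  x=-3.321: |R|=1.07255 >1
Stable set (-3.2500, 0).

z∈(-3.2500,0).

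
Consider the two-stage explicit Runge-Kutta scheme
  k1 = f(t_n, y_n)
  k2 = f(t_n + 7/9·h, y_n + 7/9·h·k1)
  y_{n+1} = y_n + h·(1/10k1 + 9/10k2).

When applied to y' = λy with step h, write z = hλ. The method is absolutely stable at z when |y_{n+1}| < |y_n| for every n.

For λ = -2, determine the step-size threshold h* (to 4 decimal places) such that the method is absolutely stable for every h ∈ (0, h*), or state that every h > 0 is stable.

With y'=λy (z=hλ):
  k1=λy_n ⇒ h·k1=z·y_n;  k2=λ(1+7/9z)y_n ⇒ h·k2=z(1+7/9z)y_n
  y_{n+1}/y_n = 1 + 1/10z + 9/10z(1+7/9z) = 1 + z + 7/10z²
  R(z) = 1 + z + 7/10z².

Boundary: |R(x)|=1, x<0.
x=-0.92: |R|=0.6725
R=1: x+7/10x²=0 ⇒ x=−10/7=-1.4286; min R=1−1/(4·7/10)=0.6429>−1
Confirm numerically:
  x=-1.376: |R|=0.94936 <1
  x=-1.308: |R|=0.88960 <1
  x=-1.109: |R|=0.75192 <1
  x=-1.992: |R|=1.78564 >1
  x=-1.945: |R|=1.70312 >1
  x=-1.667: |R|=1.27822 >1
So |R|<1 on (-1.4286, 0).

(-1.4286,0); λ=-2 ⇒ h* = (10/7)/2 = 0.7143.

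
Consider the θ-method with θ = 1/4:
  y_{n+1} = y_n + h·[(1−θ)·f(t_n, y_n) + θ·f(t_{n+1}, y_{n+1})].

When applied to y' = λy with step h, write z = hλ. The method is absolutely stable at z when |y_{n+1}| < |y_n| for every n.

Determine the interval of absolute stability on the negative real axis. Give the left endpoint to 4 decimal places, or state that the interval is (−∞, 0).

With y'=λy (z=hλ):
  y_{n+1} = y_n + z·[3/4·y_n + 1/4·y_{n+1}] ⇒ (1 − 1/4z)y_{n+1} = (1 + 3/4z)y_n
  Hence R(z) = (1 + 3/4z)/(1 − 1/4z).

Solve |R(x)|<1 on ℝ⁻.
x=-0.56: |R|=0.5088
R=−1: 1+3/4x = −1+1/4x ⇒ -1/2x=2 ⇒ x=2/(-1/2)=-4.0000
Confirm numerically:
  x=-3.897: |R|=0.97391 <1
  x=-3.636: |R|=0.90466 <1
  x=-3.027: |R|=0.72307 <1
  x=-2.443: |R|=0.51668 <1
  x=-4.481: |R|=1.11343 >1
  x=-4.448: |R|=1.10606 >1
  x=-4.433: |R|=1.10269 >1
Stable set (-4.0000, 0).

z∈(-4.0000,0).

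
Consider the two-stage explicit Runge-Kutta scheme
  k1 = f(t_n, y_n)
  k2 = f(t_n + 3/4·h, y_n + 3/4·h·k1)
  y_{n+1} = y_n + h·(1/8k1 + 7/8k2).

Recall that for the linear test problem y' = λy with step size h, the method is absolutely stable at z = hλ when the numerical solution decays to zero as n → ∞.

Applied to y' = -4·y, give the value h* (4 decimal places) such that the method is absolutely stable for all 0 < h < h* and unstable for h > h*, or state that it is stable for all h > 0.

With y'=λy (z=hλ):
  k1=λy_n ⇒ h·k1=z·y_n;  k2=λ(1+3/4z)y_n ⇒ h·k2=z(1+3/4z)y_n
  y_{n+1}/y_n = 1 + 1/8z + 7/8z(1+3/4z) = 1 + z + 21/32z²
  Hence R(z) = 1 + z + 21/32z².

Find x<0 with |R(x)|<1.
x=-0.7: |R|=0.6216
R=1: x+21/32x²=0 ⇒ x=−32/21=-1.5238; min R=1−1/(4·21/32)=0.6190>−1
Confirm numerically:
  x=-1.391: |R|=0.87877 <1
  x=-1.353: |R|=0.84834 <1
  x=-1.283: |R|=0.79725 <1
  x=-0.616: |R|=0.63302 <1
  x=-1.888: |R|=1.45123 >1
  x=-1.544: |R|=1.02046 >1
Stable set (-1.5238, 0).

(-1.5238,0); λ=-4 ⇒ h* = (32/21)/4 = 0.3810.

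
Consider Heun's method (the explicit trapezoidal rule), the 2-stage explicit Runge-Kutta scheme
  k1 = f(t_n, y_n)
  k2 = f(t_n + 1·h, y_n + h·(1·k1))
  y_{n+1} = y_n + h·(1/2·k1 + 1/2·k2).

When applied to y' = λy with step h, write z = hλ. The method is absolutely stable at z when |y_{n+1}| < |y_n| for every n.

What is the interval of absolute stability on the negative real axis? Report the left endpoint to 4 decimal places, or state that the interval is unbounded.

(-2.0000, 0).

Test eqn y'=λy, z=hλ:
  order 2, 2-stage ⇒ R(z)=1+z+z^2/2
  (e.g. R(-0.98)=0.50020, |R|=0.50020)

Solve |R(x)|<1 on ℝ⁻.
x=-0.98: |R|=0.5002
|R(-2.1)|=1.1050 |R(-2.02)|=1.0202 |R(-1.63)|=0.6985
Bisect:
  x_lo=-2.7318 |R|=1.9996  x_hi=-0.2582 |R|=0.7751
  mid=-1.49504 |R|=0.62253 →hi
  mid=-2.11344 |R|=1.11987 →lo
  mid=-1.80424 |R|=0.82340 →hi
  mid=-1.95884 |R|=0.95969 →hi
  mid=-2.03614 |R|=1.03679 →lo
  mid=-1.99749 |R|=0.99749 →hi
  mid=-2.01681 |R|=1.01695 →lo
  mid=-2.00715 |R|=1.00718 →lo
  mid=-2.00232 |R|=1.00232 →lo
  ...
  [-2.00005,-1.99990] ⇒ x*=-2.0000
Interval (-2.0000, 0).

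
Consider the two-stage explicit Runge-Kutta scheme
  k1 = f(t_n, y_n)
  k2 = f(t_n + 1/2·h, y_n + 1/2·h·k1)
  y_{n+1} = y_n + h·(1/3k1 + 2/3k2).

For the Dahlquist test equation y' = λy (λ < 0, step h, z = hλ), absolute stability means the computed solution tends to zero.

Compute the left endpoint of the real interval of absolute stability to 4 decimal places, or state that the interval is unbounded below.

z* = -3.0000.

With y'=λy (z=hλ):
  k1=λy_n ⇒ h·k1=z·y_n;  k2=λ(1+1/2z)y_n ⇒ h·k2=z(1+1/2z)y_n
  y_{n+1}/y_n = 1 + 1/3z + 2/3z(1+1/2z) = 1 + z + 1/3z²
  Hence R(z) = 1 + z + 1/3z².

Solve |R(x)|<1 on ℝ⁻.
x=-0.73: |R|=0.4476
R=1: x+1/3x²=0 ⇒ x=−3=-3.0000; min R=1−1/(4·1/3)=0.2500>−1
Confirm numerically:
  x=-2.481: |R|=0.57079 <1
  x=-2.015: |R|=0.33841 <1
  x=-1.882: |R|=0.29864 <1
  x=-3.324: |R|=1.35899 >1
  x=-3.118: |R|=1.12264 >1
So |R|<1 on (-3.0000, 0).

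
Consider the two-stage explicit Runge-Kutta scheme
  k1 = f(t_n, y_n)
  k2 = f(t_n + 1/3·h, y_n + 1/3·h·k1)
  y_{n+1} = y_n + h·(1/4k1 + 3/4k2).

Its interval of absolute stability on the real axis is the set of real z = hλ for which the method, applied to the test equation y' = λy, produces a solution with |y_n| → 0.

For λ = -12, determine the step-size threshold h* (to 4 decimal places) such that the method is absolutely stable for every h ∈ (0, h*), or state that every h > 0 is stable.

With y'=λy (z=hλ):
  k1=λy_n ⇒ h·k1=z·y_n;  k2=λ(1+1/3z)y_n ⇒ h·k2=z(1+1/3z)y_n
  y_{n+1}/y_n = 1 + 1/4z + 3/4z(1+1/3z) = 1 + z + 1/4z²
  Hence R(z) = 1 + z + 1/4z².

Solve |R(x)|<1 on ℝ⁻.
x=-1.58: |R|=0.0441
R=1: x+1/4x²=0 ⇒ x=−4=-4.0000; min R=1−1/(4·1/4)=0.0000>−1
Confirm numerically:
  x=-3.390: |R|=0.48303 <1
  x=-2.868: |R|=0.18836 <1
  x=-2.384: |R|=0.03686 <1
  x=-2.363: |R|=0.03294 <1
  x=-4.528: |R|=1.59770 >1
  x=-4.138: |R|=1.14276 >1
Interval (-4.0000, 0).

(-4.0000,0); λ=-12 ⇒ h* = (4)/12 = 0.3333.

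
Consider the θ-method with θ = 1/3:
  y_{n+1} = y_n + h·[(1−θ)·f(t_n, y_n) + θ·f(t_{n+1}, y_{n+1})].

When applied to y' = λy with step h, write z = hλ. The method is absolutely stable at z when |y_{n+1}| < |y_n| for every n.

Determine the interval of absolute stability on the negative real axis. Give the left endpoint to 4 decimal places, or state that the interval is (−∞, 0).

Test eqn y'=λy, z=hλ:
  y_{n+1} = y_n + z·[2/3·y_n + 1/3·y_{n+1}] ⇒ (1 − 1/3z)y_{n+1} = (1 + 2/3z)y_n
  Hence R(z) = (1 + 2/3z)/(1 − 1/3z).

Boundary: |R(x)|=1, x<0.
x=-0.87: |R|=0.3256
R=−1: 1+2/3x = −1+1/3x ⇒ -1/3x=2 ⇒ x=2/(-1/3)=-6.0000
Confirm numerically:
  x=-3.416: |R|=0.59726 <1
  x=-2.890: |R|=0.47199 <1
  x=-2.432: |R|=0.34315 <1
  x=-6.565: |R|=1.05907 >1
  x=-6.564: |R|=1.05897 >1
  x=-6.454: |R|=1.04802 >1
Stable set (-6.0000, 0).

(-6.0000, 0).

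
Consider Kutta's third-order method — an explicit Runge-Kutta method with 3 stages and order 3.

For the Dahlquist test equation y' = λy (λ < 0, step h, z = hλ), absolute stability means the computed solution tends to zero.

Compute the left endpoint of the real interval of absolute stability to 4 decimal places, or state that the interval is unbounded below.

Set f=λy, z=hλ:
  order 3, 3-stage ⇒ R(z)=1+z+z^2/2+z^3/6
  (e.g. R(-1.08)=0.29325, |R|=0.29325)

Need |R(x)|<1, x<0.
x=-1.08: |R|=0.2932
|R(-2.05)|=0.3846 |R(-1.1)|=0.2832 |R(-0.97)|=0.3483
Bisect:
  x_lo=-3.3069 |R|=2.8662  x_hi=-0.3299 |R|=0.7185
  mid=-1.81839 |R|=0.16722 →hi
  mid=-2.56263 |R|=1.08393 →lo
  mid=-2.19051 |R|=0.54315 →hi
  mid=-2.37657 |R|=0.78971 →hi
  mid=-2.46960 |R|=0.93046 →hi
  mid=-2.51612 |R|=1.00556 →lo
  mid=-2.49286 |R|=0.96761 →hi
  ...
  [-2.51285,-2.51267] ⇒ x*=-2.5127
Interval (-2.5127, 0).

left endpoint -2.5127.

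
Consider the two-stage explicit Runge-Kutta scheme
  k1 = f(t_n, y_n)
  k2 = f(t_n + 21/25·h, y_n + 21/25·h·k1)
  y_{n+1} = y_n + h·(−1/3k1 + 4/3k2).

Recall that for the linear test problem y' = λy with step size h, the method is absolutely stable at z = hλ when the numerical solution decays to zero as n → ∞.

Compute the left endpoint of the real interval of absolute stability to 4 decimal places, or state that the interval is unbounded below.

z* = -0.8929.

On y'=λy, z=hλ:
  k1=λy_n ⇒ h·k1=z·y_n;  k2=λ(1+21/25z)y_n ⇒ h·k2=z(1+21/25z)y_n
  y_{n+1}/y_n = 1 − 1/3z + 4/3z(1+21/25z) = 1 + z + 28/25z²
  R(z) = 1 + z + 28/25z².

Find x<0 with |R(x)|<1.
x=-1.78: |R|=2.7686
R=1: x+28/25x²=0 ⇒ x=−25/28=-0.8929; min R=1−1/(4·28/25)=0.7768>−1
Confirm numerically:
  x=-0.867: |R|=0.97489 <1
  x=-0.854: |R|=0.96283 <1
  x=-0.500: |R|=0.78000 <1
  x=-0.424: |R|=0.77735 <1
  x=-1.428: |R|=1.85589 >1
  x=-1.215: |R|=1.43837 >1
  x=-1.115: |R|=1.27741 >1
Stable set (-0.8929, 0).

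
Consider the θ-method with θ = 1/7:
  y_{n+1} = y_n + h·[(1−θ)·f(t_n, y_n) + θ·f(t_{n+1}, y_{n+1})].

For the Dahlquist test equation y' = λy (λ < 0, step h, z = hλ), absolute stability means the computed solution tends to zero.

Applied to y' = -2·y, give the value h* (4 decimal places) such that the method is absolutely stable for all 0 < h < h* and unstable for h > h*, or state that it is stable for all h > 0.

Test eqn y'=λy, z=hλ:
  y_{n+1} = y_n + z·[6/7·y_n + 1/7·y_{n+1}] ⇒ (1 − 1/7z)y_{n+1} = (1 + 6/7z)y_n
  R(z) = (1 + 6/7z)/(1 − 1/7z).

Boundary: |R(x)|=1, x<0.
x=-0.43: |R|=0.5949
R=−1: 1+6/7x = −1+1/7x ⇒ -5/7x=2 ⇒ x=2/(-5/7)=-2.8000
Confirm numerically:
  x=-2.311: |R|=0.73741 <1
  x=-2.057: |R|=0.58982 <1
  x=-1.412: |R|=0.17499 <1
  x=-1.345: |R|=0.12822 <1
  x=-3.244: |R|=1.21671 >1
  x=-3.111: |R|=1.15379 >1
  x=-2.846: |R|=1.02336 >1
So |R|<1 on (-2.8000, 0).

(-2.8000,0); λ=-2 ⇒ h* = (14/5)/2 = 1.4000.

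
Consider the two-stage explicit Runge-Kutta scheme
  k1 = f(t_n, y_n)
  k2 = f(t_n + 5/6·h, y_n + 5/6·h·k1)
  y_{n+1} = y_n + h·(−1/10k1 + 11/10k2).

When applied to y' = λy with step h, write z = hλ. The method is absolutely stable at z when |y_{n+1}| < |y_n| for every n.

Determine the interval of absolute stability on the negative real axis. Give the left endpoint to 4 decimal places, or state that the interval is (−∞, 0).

On y'=λy, z=hλ:
  k1=λy_n ⇒ h·k1=z·y_n;  k2=λ(1+5/6z)y_n ⇒ h·k2=z(1+5/6z)y_n
  y_{n+1}/y_n = 1 − 1/10z + 11/10z(1+5/6z) = 1 + z + 11/12z²
  Hence R(z) = 1 + z + 11/12z².

Solve |R(x)|<1 on ℝ⁻.
x=-1.3: |R|=1.2492
R=1: x+11/12x²=0 ⇒ x=−12/11=-1.0909; min R=1−1/(4·11/12)=0.7273>−1
Confirm numerically:
  x=-1.067: |R|=0.97661 <1
  x=-0.819: |R|=0.79586 <1
  x=-0.681: |R|=0.74411 <1
  x=-1.674: |R|=1.89475 >1
  x=-1.512: |R|=1.58363 >1
  x=-1.183: |R|=1.09986 >1
Stable set (-1.0909, 0).

(-1.0909, 0).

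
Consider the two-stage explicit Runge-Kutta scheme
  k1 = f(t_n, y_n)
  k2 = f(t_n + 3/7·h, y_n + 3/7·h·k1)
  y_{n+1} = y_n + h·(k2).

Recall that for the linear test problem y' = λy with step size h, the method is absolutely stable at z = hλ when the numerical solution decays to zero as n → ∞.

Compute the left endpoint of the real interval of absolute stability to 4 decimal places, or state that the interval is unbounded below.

z* = -2.3333.

Set f=λy, z=hλ:
  k1=λy_n ⇒ h·k1=z·y_n;  k2=λ(1+3/7z)y_n ⇒ h·k2=z(1+3/7z)y_n
  y_{n+1}/y_n = 1 + z(1+3/7z) = 1 + z + 3/7z²
  so R(z) = 1 + z + 3/7z².

Solve |R(x)|<1 on ℝ⁻.
x=-0.78: |R|=0.4807
R=1: x+3/7x²=0 ⇒ x=−7/3=-2.3333; min R=1−1/(4·3/7)=0.4167>−1
Confirm numerically:
  x=-2.001: |R|=0.71500 <1
  x=-1.965: |R|=0.68981 <1
  x=-1.317: |R|=0.42635 <1
  x=-1.286: |R|=0.42277 <1
  x=-2.859: |R|=1.64409 >1
  x=-2.779: |R|=1.53079 >1
  x=-2.382: |R|=1.04968 >1
Stable set (-2.3333, 0).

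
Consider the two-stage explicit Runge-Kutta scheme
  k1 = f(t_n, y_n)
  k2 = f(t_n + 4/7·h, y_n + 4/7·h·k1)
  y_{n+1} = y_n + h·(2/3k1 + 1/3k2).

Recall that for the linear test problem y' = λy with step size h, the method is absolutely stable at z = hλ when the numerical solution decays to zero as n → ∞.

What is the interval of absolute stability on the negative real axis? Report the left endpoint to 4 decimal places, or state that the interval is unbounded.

Set f=λy, z=hλ:
  k1=λy_n ⇒ h·k1=z·y_n;  k2=λ(1+4/7z)y_n ⇒ h·k2=z(1+4/7z)y_n
  y_{n+1}/y_n = 1 + 2/3z + 1/3z(1+4/7z) = 1 + z + 4/21z²
  ⇒ R(z) = 1 + z + 4/21z².

Need |R(x)|<1, x<0.
x=-1.23: |R|=0.0582
R=1: x+4/21x²=0 ⇒ x=−21/4=-5.2500; min R=1−1/(4·4/21)=-0.3125>−1
Confirm numerically:
  x=-4.278: |R|=0.20796 <1
  x=-3.213: |R|=0.24664 <1
  x=-2.216: |R|=0.28064 <1
  x=-5.632: |R|=1.40980 >1
  x=-5.282: |R|=1.03220 >1
Stable set (-5.2500, 0).

z∈(-5.2500,0).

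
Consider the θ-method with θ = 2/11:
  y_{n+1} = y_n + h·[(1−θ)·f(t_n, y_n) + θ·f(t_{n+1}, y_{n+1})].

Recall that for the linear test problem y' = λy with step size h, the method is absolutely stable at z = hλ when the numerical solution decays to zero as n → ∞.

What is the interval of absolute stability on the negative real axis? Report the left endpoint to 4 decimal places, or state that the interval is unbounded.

(-3.1429, 0).

Test eqn y'=λy, z=hλ:
  y_{n+1} = y_n + z·[9/11·y_n + 2/11·y_{n+1}] ⇒ (1 − 2/11z)y_{n+1} = (1 + 9/11z)y_n
  R(z) = (1 + 9/11z)/(1 − 2/11z).

Boundary: |R(x)|=1, x<0.
x=-0.53: |R|=0.5166
R=−1: 1+9/11x = −1+2/11x ⇒ -7/11x=2 ⇒ x=2/(-7/11)=-3.1429
Confirm numerically:
  x=-2.684: |R|=0.80376 <1
  x=-2.291: |R|=0.61731 <1
  x=-1.820: |R|=0.36749 <1
  x=-3.609: |R|=1.17911 >1
  x=-3.501: |R|=1.13926 >1
  x=-3.204: |R|=1.02459 >1
So |R|<1 on (-3.1429, 0).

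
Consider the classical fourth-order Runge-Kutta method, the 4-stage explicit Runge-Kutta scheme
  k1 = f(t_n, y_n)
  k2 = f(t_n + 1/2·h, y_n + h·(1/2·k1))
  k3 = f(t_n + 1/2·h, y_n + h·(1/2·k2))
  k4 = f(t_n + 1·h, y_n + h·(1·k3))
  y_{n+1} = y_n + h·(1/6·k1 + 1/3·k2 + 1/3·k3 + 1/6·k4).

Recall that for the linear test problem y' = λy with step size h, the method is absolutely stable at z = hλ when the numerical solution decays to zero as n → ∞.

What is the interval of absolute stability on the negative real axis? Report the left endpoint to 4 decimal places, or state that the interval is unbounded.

(-2.7853, 0).

Set f=λy, z=hλ:
  order 4, 4-stage ⇒ R(z)=1+z+z^2/2+z^3/6+z^4/24
  (e.g. R(-0.35)=0.70473, |R|=0.70473)

Boundary: |R(x)|=1, x<0.
x=-0.35: |R|=0.7047
|R(-2.19)|=0.4159 |R(-1.76)|=0.2800 |R(-1.42)|=0.2804
Bisect:
  x_lo=-3.3888 |R|=2.3621  x_hi=-0.2449 |R|=0.7828
  mid=-1.81688 |R|=0.28808 →hi
  mid=-2.60284 |R|=0.75801 →hi
  mid=-2.99583 |R|=1.36668 →lo
  mid=-2.79934 |R|=1.02138 →lo
  mid=-2.70109 |R|=0.88029 →hi
  mid=-2.75021 |R|=0.94838 →hi
  mid=-2.77477 |R|=0.98426 →hi
  mid=-2.78705 |R|=1.00266 →lo
  mid=-2.78091 |R|=0.99342 →hi
  ...
  [-2.78533,-2.78514] ⇒ x*=-2.7853
Interval (-2.7853, 0).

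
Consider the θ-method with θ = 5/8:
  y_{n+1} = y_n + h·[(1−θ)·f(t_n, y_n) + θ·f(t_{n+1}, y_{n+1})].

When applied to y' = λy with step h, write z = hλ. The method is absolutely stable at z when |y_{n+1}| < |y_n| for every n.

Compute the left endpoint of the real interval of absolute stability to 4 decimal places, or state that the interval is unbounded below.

interval (−∞, 0).

On y'=λy, z=hλ:
  y_{n+1} = y_n + z·[3/8·y_n + 5/8·y_{n+1}] ⇒ (1 − 5/8z)y_{n+1} = (1 + 3/8z)y_n
  so R(z) = (1 + 3/8z)/(1 − 5/8z).

Need |R(x)|<1, x<0.
x=-0.5: |R|=0.6190
x=-2: |R|=0.1111
x=-10: |R|=0.3793
x=-100: |R|=0.5748
θ=5/8≥1/2 ⇒ |1+3/8x|<|1−5/8x| ∀x<0 ⇒ stable on all of ℝ⁻.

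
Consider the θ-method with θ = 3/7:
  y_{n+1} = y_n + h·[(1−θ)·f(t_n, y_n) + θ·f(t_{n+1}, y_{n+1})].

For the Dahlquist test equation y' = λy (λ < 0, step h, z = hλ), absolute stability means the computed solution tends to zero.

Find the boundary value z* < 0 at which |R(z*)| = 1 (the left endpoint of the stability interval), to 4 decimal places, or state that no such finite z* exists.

Test eqn y'=λy, z=hλ:
  y_{n+1} = y_n + z·[4/7·y_n + 3/7·y_{n+1}] ⇒ (1 − 3/7z)y_{n+1} = (1 + 4/7z)y_n
  ⇒ R(z) = (1 + 4/7z)/(1 − 3/7z).

Find x<0 with |R(x)|<1.
x=-1.74: |R|=0.0033
R=−1: 1+4/7x = −1+3/7x ⇒ -1/7x=2 ⇒ x=2/(-1/7)=-14.0000
Confirm numerically:
  x=-13.826: |R|=0.99641 <1
  x=-12.119: |R|=0.95662 <1
  x=-9.707: |R|=0.88115 <1
  x=-14.486: |R|=1.00963 >1
  x=-14.207: |R|=1.00417 >1
Interval (-14.0000, 0).

left endpoint -14.0000.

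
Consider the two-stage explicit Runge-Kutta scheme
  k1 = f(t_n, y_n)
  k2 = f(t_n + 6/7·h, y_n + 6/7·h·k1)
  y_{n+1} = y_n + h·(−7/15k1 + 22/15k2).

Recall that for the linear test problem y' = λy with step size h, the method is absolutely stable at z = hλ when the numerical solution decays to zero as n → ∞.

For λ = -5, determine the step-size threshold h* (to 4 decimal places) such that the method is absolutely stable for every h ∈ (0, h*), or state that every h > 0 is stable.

(-0.7955,0); λ=-5 ⇒ h* = (35/44)/5 = 0.1591.

Set f=λy, z=hλ:
  k1=λy_n ⇒ h·k1=z·y_n;  k2=λ(1+6/7z)y_n ⇒ h·k2=z(1+6/7z)y_n
  y_{n+1}/y_n = 1 − 7/15z + 22/15z(1+6/7z) = 1 + z + 44/35z²
  ⇒ R(z) = 1 + z + 44/35z².

Boundary: |R(x)|=1, x<0.
x=-1.52: |R|=2.3845
R=1: x+44/35x²=0 ⇒ x=−35/44=-0.7955; min R=1−1/(4·44/35)=0.8011>−1
Confirm numerically:
  x=-0.599: |R|=0.85206 <1
  x=-0.574: |R|=0.84020 <1
  x=-0.533: |R|=0.82414 <1
  x=-1.310: |R|=1.84738 >1
  x=-1.074: |R|=1.37608 >1
  x=-0.969: |R|=1.21141 >1
Stable set (-0.7955, 0).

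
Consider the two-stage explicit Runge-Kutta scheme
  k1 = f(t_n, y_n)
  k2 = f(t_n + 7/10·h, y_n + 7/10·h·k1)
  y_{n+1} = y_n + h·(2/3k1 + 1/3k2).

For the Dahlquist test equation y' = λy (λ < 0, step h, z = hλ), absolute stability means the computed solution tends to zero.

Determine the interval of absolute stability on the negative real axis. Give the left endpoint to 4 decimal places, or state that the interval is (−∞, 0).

z∈(-4.2857,0).

Set f=λy, z=hλ:
  k1=λy_n ⇒ h·k1=z·y_n;  k2=λ(1+7/10z)y_n ⇒ h·k2=z(1+7/10z)y_n
  y_{n+1}/y_n = 1 + 2/3z + 1/3z(1+7/10z) = 1 + z + 7/30z²
  R(z) = 1 + z + 7/30z².

Solve |R(x)|<1 on ℝ⁻.
x=-1.49: |R|=0.0280
R=1: x+7/30x²=0 ⇒ x=−30/7=-4.2857; min R=1−1/(4·7/30)=-0.0714>−1
Confirm numerically:
  x=-3.475: |R|=0.34265 <1
  x=-2.846: |R|=0.04393 <1
  x=-2.790: |R|=0.02629 <1
  x=-2.430: |R|=0.05219 <1
  x=-4.587: |R|=1.32247 >1
  x=-4.445: |R|=1.16521 >1
Stable set (-4.2857, 0).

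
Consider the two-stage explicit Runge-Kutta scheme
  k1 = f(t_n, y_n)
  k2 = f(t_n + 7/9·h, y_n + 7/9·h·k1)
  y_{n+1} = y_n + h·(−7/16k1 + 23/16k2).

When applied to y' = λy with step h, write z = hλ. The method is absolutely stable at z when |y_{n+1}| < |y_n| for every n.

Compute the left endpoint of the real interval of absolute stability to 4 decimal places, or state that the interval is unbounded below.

z* = -0.8944.

Test eqn y'=λy, z=hλ:
  k1=λy_n ⇒ h·k1=z·y_n;  k2=λ(1+7/9z)y_n ⇒ h·k2=z(1+7/9z)y_n
  y_{n+1}/y_n = 1 − 7/16z + 23/16z(1+7/9z) = 1 + z + 161/144z²
  ⇒ R(z) = 1 + z + 161/144z².

Boundary: |R(x)|=1, x<0.
x=-1.41: |R|=1.8128
R=1: x+161/144x²=0 ⇒ x=−144/161=-0.8944; min R=1−1/(4·161/144)=0.7764>−1
Confirm numerically:
  x=-0.838: |R|=0.94715 <1
  x=-0.820: |R|=0.93178 <1
  x=-0.679: |R|=0.83647 <1
  x=-0.442: |R|=0.77643 <1
  x=-1.088: |R|=1.23549 >1
  x=-0.992: |R|=1.10824 >1
  x=-0.978: |R|=1.09140 >1
So |R|<1 on (-0.8944, 0).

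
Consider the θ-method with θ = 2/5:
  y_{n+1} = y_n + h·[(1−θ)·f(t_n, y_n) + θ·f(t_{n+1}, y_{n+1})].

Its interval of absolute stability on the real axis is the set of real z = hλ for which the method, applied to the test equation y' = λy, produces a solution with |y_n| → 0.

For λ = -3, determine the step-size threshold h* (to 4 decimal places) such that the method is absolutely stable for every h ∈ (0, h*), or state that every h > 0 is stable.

(-10.0000,0); λ=-3 ⇒ h* = (10)/3 = 3.3333.

Test eqn y'=λy, z=hλ:
  y_{n+1} = y_n + z·[3/5·y_n + 2/5·y_{n+1}] ⇒ (1 − 2/5z)y_{n+1} = (1 + 3/5z)y_n
  R(z) = (1 + 3/5z)/(1 − 2/5z).

Boundary: |R(x)|=1, x<0.
x=-1.74: |R|=0.0259
R=−1: 1+3/5x = −1+2/5x ⇒ -1/5x=2 ⇒ x=2/(-1/5)=-10.0000
Confirm numerically:
  x=-7.875: |R|=0.89759 <1
  x=-7.072: |R|=0.84705 <1
  x=-6.611: |R|=0.81402 <1
  x=-10.282: |R|=1.01103 >1
  x=-10.024: |R|=1.00096 >1
Interval (-10.0000, 0).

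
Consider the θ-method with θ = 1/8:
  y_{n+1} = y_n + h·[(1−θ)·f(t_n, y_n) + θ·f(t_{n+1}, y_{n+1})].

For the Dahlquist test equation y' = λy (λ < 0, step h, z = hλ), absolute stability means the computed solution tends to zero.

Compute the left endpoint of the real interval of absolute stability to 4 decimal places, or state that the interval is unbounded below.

With y'=λy (z=hλ):
  y_{n+1} = y_n + z·[7/8·y_n + 1/8·y_{n+1}] ⇒ (1 − 1/8z)y_{n+1} = (1 + 7/8z)y_n
  Hence R(z) = (1 + 7/8z)/(1 − 1/8z).

Find x<0 with |R(x)|<1.
x=-0.56: |R|=0.4766
R=−1: 1+7/8x = −1+1/8x ⇒ -3/4x=2 ⇒ x=2/(-3/4)=-2.6667
Confirm numerically:
  x=-2.432: |R|=0.86503 <1
  x=-2.425: |R|=0.86091 <1
  x=-2.364: |R|=0.82478 <1
  x=-3.204: |R|=1.28775 >1
  x=-2.720: |R|=1.02985 >1
So |R|<1 on (-2.6667, 0).

z* = -2.6667.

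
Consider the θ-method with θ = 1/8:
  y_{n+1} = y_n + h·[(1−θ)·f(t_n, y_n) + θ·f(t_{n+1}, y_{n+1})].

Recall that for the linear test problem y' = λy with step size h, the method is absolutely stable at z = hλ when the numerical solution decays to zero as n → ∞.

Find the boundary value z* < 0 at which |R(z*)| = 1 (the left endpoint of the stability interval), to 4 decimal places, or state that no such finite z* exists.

On y'=λy, z=hλ:
  y_{n+1} = y_n + z·[7/8·y_n + 1/8·y_{n+1}] ⇒ (1 − 1/8z)y_{n+1} = (1 + 7/8z)y_n
  so R(z) = (1 + 7/8z)/(1 − 1/8z).

Solve |R(x)|<1 on ℝ⁻.
x=-1.25: |R|=0.0811
R=−1: 1+7/8x = −1+1/8x ⇒ -3/4x=2 ⇒ x=2/(-3/4)=-2.6667
Confirm numerically:
  x=-1.998: |R|=0.59872 <1
  x=-1.727: |R|=0.42038 <1
  x=-1.547: |R|=0.29632 <1
  x=-3.260: |R|=1.31616 >1
  x=-2.789: |R|=1.06803 >1
Stable set (-2.6667, 0).

left endpoint -2.6667.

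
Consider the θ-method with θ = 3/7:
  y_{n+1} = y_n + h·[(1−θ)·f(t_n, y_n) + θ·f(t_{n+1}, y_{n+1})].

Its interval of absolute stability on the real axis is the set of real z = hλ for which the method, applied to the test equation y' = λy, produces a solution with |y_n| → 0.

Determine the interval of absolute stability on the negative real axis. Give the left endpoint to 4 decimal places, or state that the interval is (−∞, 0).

(-14.0000, 0).

With y'=λy (z=hλ):
  y_{n+1} = y_n + z·[4/7·y_n + 3/7·y_{n+1}] ⇒ (1 − 3/7z)y_{n+1} = (1 + 4/7z)y_n
  ⇒ R(z) = (1 + 4/7z)/(1 − 3/7z).

Find x<0 with |R(x)|<1.
x=-1.43: |R|=0.1134
R=−1: 1+4/7x = −1+3/7x ⇒ -1/7x=2 ⇒ x=2/(-1/7)=-14.0000
Confirm numerically:
  x=-10.977: |R|=0.92429 <1
  x=-10.682: |R|=0.91502 <1
  x=-10.610: |R|=0.91270 <1
  x=-5.918: |R|=0.67351 <1
  x=-14.556: |R|=1.01097 >1
  x=-14.344: |R|=1.00688 >1
So |R|<1 on (-14.0000, 0).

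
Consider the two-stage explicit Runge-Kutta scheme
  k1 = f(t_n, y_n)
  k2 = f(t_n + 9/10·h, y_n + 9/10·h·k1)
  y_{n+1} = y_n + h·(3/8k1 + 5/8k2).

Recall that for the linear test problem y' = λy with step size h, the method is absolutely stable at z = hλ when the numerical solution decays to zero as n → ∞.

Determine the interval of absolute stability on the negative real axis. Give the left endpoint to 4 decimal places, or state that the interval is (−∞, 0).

(-1.7778, 0).

Test eqn y'=λy, z=hλ:
  k1=λy_n ⇒ h·k1=z·y_n;  k2=λ(1+9/10z)y_n ⇒ h·k2=z(1+9/10z)y_n
  y_{n+1}/y_n = 1 + 3/8z + 5/8z(1+9/10z) = 1 + z + 9/16z²
  so R(z) = 1 + z + 9/16z².

Find x<0 with |R(x)|<1.
x=-1.36: |R|=0.6804
R=1: x+9/16x²=0 ⇒ x=−16/9=-1.7778; min R=1−1/(4·9/16)=0.5556>−1
Confirm numerically:
  x=-1.758: |R|=0.98044 <1
  x=-1.080: |R|=0.57610 <1
  x=-1.005: |R|=0.56314 <1
  x=-2.226: |R|=1.56123 >1
  x=-1.885: |R|=1.11369 >1
Interval (-1.7778, 0).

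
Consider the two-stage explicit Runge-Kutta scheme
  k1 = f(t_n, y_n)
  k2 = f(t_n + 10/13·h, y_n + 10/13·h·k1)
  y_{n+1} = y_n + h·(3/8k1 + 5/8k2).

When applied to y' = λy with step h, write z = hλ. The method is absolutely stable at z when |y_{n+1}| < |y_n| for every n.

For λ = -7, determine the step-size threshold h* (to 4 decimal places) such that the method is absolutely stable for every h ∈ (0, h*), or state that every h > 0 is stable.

Set f=λy, z=hλ:
  k1=λy_n ⇒ h·k1=z·y_n;  k2=λ(1+10/13z)y_n ⇒ h·k2=z(1+10/13z)y_n
  y_{n+1}/y_n = 1 + 3/8z + 5/8z(1+10/13z) = 1 + z + 25/52z²
  Hence R(z) = 1 + z + 25/52z².

Find x<0 with |R(x)|<1.
x=-0.49: |R|=0.6254
R=1: x+25/52x²=0 ⇒ x=−52/25=-2.0800; min R=1−1/(4·25/52)=0.4800>−1
Confirm numerically:
  x=-1.895: |R|=0.83145 <1
  x=-1.723: |R|=0.70427 <1
  x=-1.630: |R|=0.64736 <1
  x=-0.954: |R|=0.48356 <1
  x=-2.514: |R|=1.52456 >1
  x=-2.320: |R|=1.26769 >1
  x=-2.156: |R|=1.07878 >1
Stable set (-2.0800, 0).

(-2.0800,0); λ=-7 ⇒ h* = (52/25)/7 = 0.2971.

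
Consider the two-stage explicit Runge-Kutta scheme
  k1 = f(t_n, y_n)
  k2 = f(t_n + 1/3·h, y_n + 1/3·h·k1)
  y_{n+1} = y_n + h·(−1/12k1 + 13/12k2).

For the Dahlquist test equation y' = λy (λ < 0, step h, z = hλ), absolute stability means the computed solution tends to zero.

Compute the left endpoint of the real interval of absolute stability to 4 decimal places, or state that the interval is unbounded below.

With y'=λy (z=hλ):
  k1=λy_n ⇒ h·k1=z·y_n;  k2=λ(1+1/3z)y_n ⇒ h·k2=z(1+1/3z)y_n
  y_{n+1}/y_n = 1 − 1/12z + 13/12z(1+1/3z) = 1 + z + 13/36z²
  Hence R(z) = 1 + z + 13/36z².

Find x<0 with |R(x)|<1.
x=-1.59: |R|=0.3229
R=1: x+13/36x²=0 ⇒ x=−36/13=-2.7692; min R=1−1/(4·13/36)=0.3077>−1
Confirm numerically:
  x=-2.107: |R|=0.49613 <1
  x=-1.477: |R|=0.31077 <1
  x=-1.245: |R|=0.31473 <1
  x=-3.340: |R|=1.68841 >1
  x=-3.135: |R|=1.41408 >1
Interval (-2.7692, 0).

z* = -2.7692.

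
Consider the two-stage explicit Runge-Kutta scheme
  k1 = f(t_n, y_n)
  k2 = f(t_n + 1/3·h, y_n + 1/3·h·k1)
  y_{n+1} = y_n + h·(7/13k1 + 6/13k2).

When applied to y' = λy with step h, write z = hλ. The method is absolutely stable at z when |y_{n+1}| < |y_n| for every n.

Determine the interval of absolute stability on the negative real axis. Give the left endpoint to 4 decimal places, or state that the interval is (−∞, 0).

z∈(-6.5000,0).

On y'=λy, z=hλ:
  k1=λy_n ⇒ h·k1=z·y_n;  k2=λ(1+1/3z)y_n ⇒ h·k2=z(1+1/3z)y_n
  y_{n+1}/y_n = 1 + 7/13z + 6/13z(1+1/3z) = 1 + z + 2/13z²
  ⇒ R(z) = 1 + z + 2/13z².

Boundary: |R(x)|=1, x<0.
x=-0.43: |R|=0.5984
R=1: x+2/13x²=0 ⇒ x=−13/2=-6.5000; min R=1−1/(4·2/13)=-0.6250>−1
Confirm numerically:
  x=-4.706: |R|=0.29886 <1
  x=-3.947: |R|=0.55026 <1
  x=-3.381: |R|=0.62236 <1
  x=-6.683: |R|=1.18815 >1
  x=-6.538: |R|=1.03822 >1
Interval (-6.5000, 0).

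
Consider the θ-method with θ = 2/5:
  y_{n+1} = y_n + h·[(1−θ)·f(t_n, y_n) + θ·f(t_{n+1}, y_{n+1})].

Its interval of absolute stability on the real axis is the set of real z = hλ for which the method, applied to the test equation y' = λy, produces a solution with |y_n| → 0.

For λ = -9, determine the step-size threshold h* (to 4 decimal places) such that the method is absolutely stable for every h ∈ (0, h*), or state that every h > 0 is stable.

(-10.0000,0); λ=-9 ⇒ h* = (10)/9 = 1.1111.

On y'=λy, z=hλ:
  y_{n+1} = y_n + z·[3/5·y_n + 2/5·y_{n+1}] ⇒ (1 − 2/5z)y_{n+1} = (1 + 3/5z)y_n
  ⇒ R(z) = (1 + 3/5z)/(1 − 2/5z).

Solve |R(x)|<1 on ℝ⁻.
x=-1.29: |R|=0.1491
R=−1: 1+3/5x = −1+2/5x ⇒ -1/5x=2 ⇒ x=2/(-1/5)=-10.0000
Confirm numerically:
  x=-8.265: |R|=0.91941 <1
  x=-6.563: |R|=0.81038 <1
  x=-6.175: |R|=0.77954 <1
  x=-4.241: |R|=0.57284 <1
  x=-10.261: |R|=1.01023 >1
  x=-10.195: |R|=1.00768 >1
So |R|<1 on (-10.0000, 0).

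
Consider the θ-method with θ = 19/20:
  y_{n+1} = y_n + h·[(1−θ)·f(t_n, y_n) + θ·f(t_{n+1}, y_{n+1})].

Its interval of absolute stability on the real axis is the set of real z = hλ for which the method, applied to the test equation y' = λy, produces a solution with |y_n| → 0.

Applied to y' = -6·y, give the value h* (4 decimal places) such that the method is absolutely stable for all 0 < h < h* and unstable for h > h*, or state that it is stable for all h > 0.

Test eqn y'=λy, z=hλ:
  y_{n+1} = y_n + z·[1/20·y_n + 19/20·y_{n+1}] ⇒ (1 − 19/20z)y_{n+1} = (1 + 1/20z)y_n
  R(z) = (1 + 1/20z)/(1 − 19/20z).

Need |R(x)|<1, x<0.
x=-0.52: |R|=0.6519
x=-2: |R|=0.3103
x=-10: |R|=0.0476
x=-100: |R|=0.0417
θ=19/20≥1/2 ⇒ |1+1/20x|<|1−19/20x| ∀x<0 ⇒ interval (−∞,0).

(−∞, 0) — no finite endpoint. Any h>0 works for λ=-6.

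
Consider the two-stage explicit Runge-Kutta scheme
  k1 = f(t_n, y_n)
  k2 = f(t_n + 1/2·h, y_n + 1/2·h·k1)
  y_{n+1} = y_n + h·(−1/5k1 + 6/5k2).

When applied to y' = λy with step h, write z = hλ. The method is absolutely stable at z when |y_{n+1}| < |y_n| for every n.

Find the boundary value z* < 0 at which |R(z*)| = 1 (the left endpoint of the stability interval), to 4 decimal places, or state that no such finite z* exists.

left endpoint -1.6667.

Test eqn y'=λy, z=hλ:
  k1=λy_n ⇒ h·k1=z·y_n;  k2=λ(1+1/2z)y_n ⇒ h·k2=z(1+1/2z)y_n
  y_{n+1}/y_n = 1 − 1/5z + 6/5z(1+1/2z) = 1 + z + 3/5z²
  so R(z) = 1 + z + 3/5z².

Find x<0 with |R(x)|<1.
x=-1.13: |R|=0.6361
R=1: x+3/5x²=0 ⇒ x=−5/3=-1.6667; min R=1−1/(4·3/5)=0.5833>−1
Confirm numerically:
  x=-1.088: |R|=0.62225 <1
  x=-1.077: |R|=0.61896 <1
  x=-0.921: |R|=0.58794 <1
  x=-2.247: |R|=1.78241 >1
  x=-1.833: |R|=1.18293 >1
Interval (-1.6667, 0).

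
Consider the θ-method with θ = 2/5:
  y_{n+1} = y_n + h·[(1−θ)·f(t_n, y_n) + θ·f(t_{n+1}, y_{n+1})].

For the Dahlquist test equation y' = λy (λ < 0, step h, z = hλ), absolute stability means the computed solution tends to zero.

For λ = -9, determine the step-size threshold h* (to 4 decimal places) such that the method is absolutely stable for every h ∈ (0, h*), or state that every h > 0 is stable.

Set f=λy, z=hλ:
  y_{n+1} = y_n + z·[3/5·y_n + 2/5·y_{n+1}] ⇒ (1 − 2/5z)y_{n+1} = (1 + 3/5z)y_n
  ⇒ R(z) = (1 + 3/5z)/(1 − 2/5z).

Boundary: |R(x)|=1, x<0.
x=-1.69: |R|=0.0084
R=−1: 1+3/5x = −1+2/5x ⇒ -1/5x=2 ⇒ x=2/(-1/5)=-10.0000
Confirm numerically:
  x=-9.154: |R|=0.96370 <1
  x=-8.100: |R|=0.91038 <1
  x=-5.914: |R|=0.75719 <1
  x=-10.577: |R|=1.02206 >1
  x=-10.259: |R|=1.01015 >1
  x=-10.133: |R|=1.00526 >1
So |R|<1 on (-10.0000, 0).

(-10.0000,0); λ=-9 ⇒ h* = (10)/9 = 1.1111.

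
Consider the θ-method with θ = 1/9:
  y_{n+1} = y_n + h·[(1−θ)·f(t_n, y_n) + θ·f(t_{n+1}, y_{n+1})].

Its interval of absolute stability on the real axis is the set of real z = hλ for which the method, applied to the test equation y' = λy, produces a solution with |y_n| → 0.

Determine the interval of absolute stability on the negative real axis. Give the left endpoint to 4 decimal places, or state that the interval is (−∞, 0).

z∈(-2.5714,0).

On y'=λy, z=hλ:
  y_{n+1} = y_n + z·[8/9·y_n + 1/9·y_{n+1}] ⇒ (1 − 1/9z)y_{n+1} = (1 + 8/9z)y_n
  ⇒ R(z) = (1 + 8/9z)/(1 − 1/9z).

Solve |R(x)|<1 on ℝ⁻.
x=-0.62: |R|=0.4200
R=−1: 1+8/9x = −1+1/9x ⇒ -7/9x=2 ⇒ x=2/(-7/9)=-2.5714
Confirm numerically:
  x=-2.350: |R|=0.86344 <1
  x=-2.345: |R|=0.86029 <1
  x=-1.976: |R|=0.62026 <1
  x=-2.975: |R|=1.23591 >1
  x=-2.699: |R|=1.07633 >1
Interval (-2.5714, 0).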